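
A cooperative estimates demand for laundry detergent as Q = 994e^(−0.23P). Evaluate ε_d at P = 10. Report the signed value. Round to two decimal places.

-2.30

At P = 10, Q = 99.657.
dQ/dP = −0.23·994e^(−0.23P) = −0.23Q = -22.921.
ε = (dQ/dP)(P/Q) = (-22.921)(10/99.657).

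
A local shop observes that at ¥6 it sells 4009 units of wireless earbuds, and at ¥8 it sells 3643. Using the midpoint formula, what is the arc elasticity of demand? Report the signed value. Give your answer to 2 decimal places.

ΔQ = 3643 − 4009 = -366; ΔP = 8 − 6 = 2.
Midpoints: P̄ = 7.00, Q̄ = 3826.0.
ε = (ΔQ/ΔP)(P̄/Q̄) = (-366/2)(7.00/3826.0).

-0.33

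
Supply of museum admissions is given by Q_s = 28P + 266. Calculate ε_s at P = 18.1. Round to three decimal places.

At P = 18.1, Q_s = 772.80.
dQ_s/dP = 28.
ε_s = (dQ_s/dP)(P/Q_s) = (28)(18.1/772.80).

0.656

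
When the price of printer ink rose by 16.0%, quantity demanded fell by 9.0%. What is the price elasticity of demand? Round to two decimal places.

ε = %ΔQ / %ΔP = (-9.0)/(16.0) = -0.562.

-0.56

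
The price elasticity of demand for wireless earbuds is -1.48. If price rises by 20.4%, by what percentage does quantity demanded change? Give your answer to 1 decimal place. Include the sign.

%ΔQ ≈ ε × %ΔP = (-1.48)(20.4%) = -30.19%.

-30.2%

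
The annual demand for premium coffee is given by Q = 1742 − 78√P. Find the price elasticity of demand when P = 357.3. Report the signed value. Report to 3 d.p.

-2.755

At P = 357.3, Q = 267.614.
dQ/dP = −78/(2√P) = -2.063.
ε = (dQ/dP)(P/Q) = (-2.063)(357.3/267.614).
|ε| > 1, so demand is elastic at this price.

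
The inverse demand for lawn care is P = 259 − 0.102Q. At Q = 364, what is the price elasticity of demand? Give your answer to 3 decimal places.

At Q = 364, P = 259 − 0.102(364) = 221.87.
dP/dQ = −0.102, so dQ/dP = 1/(−0.102) = -9.804.
ε = (dQ/dP)(P/Q) = (-9.804)(221.87/364).

-5.976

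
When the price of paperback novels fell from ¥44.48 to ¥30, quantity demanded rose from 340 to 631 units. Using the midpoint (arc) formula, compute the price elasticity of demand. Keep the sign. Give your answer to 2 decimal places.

ΔQ = 631 − 340 = 291; ΔP = 30 − 44.48 = -14.48.
Midpoints: P̄ = 37.24, Q̄ = 485.5.
ε = (ΔQ/ΔP)(P̄/Q̄) = (291/-14.48)(37.24/485.5).

-1.54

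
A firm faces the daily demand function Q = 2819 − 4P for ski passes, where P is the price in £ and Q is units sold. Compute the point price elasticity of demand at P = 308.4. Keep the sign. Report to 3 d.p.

-0.778

At P = 308.4, Q = 1585.400.
dQ/dP = −4.
ε = (dQ/dP)(P/Q) = (-4)(308.4/1585.400).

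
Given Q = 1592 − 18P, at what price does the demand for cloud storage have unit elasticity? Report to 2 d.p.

For linear demand Q = a − bP, ε = −bP/(a − bP). |ε| = 1 when bP = a − bP, i.e. P = a/(2b).
P = 1592/(2·18) = 1592/36 = 44.2222.

44.22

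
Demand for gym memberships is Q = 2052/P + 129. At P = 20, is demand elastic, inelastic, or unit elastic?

Q = 231.600, dQ/dP = -5.130.
ε = (dQ/dP)(P/Q) ≈ -0.443.
|ε| = 0.44 < 1.

inelastic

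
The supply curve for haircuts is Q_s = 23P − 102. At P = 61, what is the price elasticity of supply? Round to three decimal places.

At P = 61, Q_s = 1301.
dQ_s/dP = 23.
ε_s = (dQ_s/dP)(P/Q_s) = (23)(61/1301).

1.078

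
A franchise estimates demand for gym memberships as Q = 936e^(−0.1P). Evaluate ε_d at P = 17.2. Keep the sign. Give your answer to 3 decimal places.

At P = 17.2, Q = 167.606.
dQ/dP = −0.1·936e^(−0.1P) = −0.1Q = -16.761.
ε = (dQ/dP)(P/Q) = (-16.761)(17.2/167.606).
|ε| > 1, so demand is elastic at this price.

-1.720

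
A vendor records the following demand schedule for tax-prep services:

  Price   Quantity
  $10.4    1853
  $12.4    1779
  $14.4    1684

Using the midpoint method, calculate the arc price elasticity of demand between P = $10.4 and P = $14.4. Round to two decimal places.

At P = 10.4, Q = 1853; at P = 14.4, Q = 1684.
ΔQ = -169, ΔP = 4.0. Midpoints: P̄ = 12.40, Q̄ = 1768.5.
ε = (ΔQ/ΔP)(P̄/Q̄) = (-169/4.0)(12.40/1768.5).

-0.30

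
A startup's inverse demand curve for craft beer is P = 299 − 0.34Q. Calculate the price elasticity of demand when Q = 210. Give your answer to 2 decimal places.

At Q = 210, P = 299 − 0.34(210) = 227.60.
dP/dQ = −0.34, so dQ/dP = 1/(−0.34) = -2.941.
ε = (dQ/dP)(P/Q) = (-2.941)(227.60/210).

-3.19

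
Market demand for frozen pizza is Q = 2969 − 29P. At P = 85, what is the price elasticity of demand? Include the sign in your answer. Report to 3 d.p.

At P = 85, Q = 504.
dQ/dP = −29.
ε = (dQ/dP)(P/Q) = (-29)(85/504).

-4.891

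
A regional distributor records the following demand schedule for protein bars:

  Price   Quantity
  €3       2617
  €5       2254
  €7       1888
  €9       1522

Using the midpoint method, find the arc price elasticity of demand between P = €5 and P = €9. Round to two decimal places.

-0.68

At P = 5, Q = 2254; at P = 9, Q = 1522.
ΔQ = -732, ΔP = 4. Midpoints: P̄ = 7.00, Q̄ = 1888.0.
ε = (ΔQ/ΔP)(P̄/Q̄) = (-732/4)(7.00/1888.0).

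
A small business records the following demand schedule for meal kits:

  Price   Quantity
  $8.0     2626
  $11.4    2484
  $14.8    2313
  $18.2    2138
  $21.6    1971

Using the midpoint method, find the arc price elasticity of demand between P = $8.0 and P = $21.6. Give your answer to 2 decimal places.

-0.31

At P = 8.0, Q = 2626; at P = 21.6, Q = 1971.
ΔQ = -655, ΔP = 13.6. Midpoints: P̄ = 14.80, Q̄ = 2298.5.
ε = (ΔQ/ΔP)(P̄/Q̄) = (-655/13.6)(14.80/2298.5).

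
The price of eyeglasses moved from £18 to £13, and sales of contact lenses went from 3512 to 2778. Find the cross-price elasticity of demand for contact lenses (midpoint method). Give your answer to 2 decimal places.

0.72

ΔQ_x = 2778 − 3512 = -734; ΔP_y = 13 − 18 = -5.
Midpoints: P̄_y = 15.50, Q̄_x = 3145.0.
ε_xy = (ΔQ_x/ΔP_y)(P̄_y/Q̄_x) = (-734/-5)(15.50/3145.0).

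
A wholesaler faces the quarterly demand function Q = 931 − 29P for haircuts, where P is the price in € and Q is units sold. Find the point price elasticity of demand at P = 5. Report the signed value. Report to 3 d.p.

-0.184

At P = 5, Q = 786.
dQ/dP = −29.
ε = (dQ/dP)(P/Q) = (-29)(5/786).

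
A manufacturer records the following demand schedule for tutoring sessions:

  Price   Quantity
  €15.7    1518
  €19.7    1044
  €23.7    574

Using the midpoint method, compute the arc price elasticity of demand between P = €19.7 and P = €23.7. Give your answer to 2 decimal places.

At P = 19.7, Q = 1044; at P = 23.7, Q = 574.
ΔQ = -470, ΔP = 4.0. Midpoints: P̄ = 21.70, Q̄ = 809.0.
ε = (ΔQ/ΔP)(P̄/Q̄) = (-470/4.0)(21.70/809.0).

-3.15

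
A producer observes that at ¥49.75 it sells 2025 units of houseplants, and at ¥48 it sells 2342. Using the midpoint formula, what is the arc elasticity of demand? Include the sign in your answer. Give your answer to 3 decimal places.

-4.055

ΔQ = 2342 − 2025 = 317; ΔP = 48 − 49.75 = -1.75.
Midpoints: P̄ = 48.88, Q̄ = 2183.5.
ε = (ΔQ/ΔP)(P̄/Q̄) = (317/-1.75)(48.88/2183.5).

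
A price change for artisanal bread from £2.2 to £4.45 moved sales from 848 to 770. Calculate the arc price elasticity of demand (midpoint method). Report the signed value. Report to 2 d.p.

-0.14

ΔQ = 770 − 848 = -78; ΔP = 4.45 − 2.2 = 2.25.
Midpoints: P̄ = 3.33, Q̄ = 809.0.
ε = (ΔQ/ΔP)(P̄/Q̄) = (-78/2.25)(3.33/809.0).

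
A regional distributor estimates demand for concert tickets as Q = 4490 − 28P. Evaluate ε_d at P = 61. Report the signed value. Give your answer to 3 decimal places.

-0.614

At P = 61, Q = 2782.
dQ/dP = −28.
ε = (dQ/dP)(P/Q) = (-28)(61/2782).
|ε| < 1, so demand is inelastic at this price.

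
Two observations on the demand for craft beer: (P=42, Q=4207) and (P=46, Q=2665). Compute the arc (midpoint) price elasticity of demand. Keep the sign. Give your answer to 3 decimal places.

-4.937

ΔQ = 2665 − 4207 = -1542; ΔP = 46 − 42 = 4.
Midpoints: P̄ = 44.00, Q̄ = 3436.0.
ε = (ΔQ/ΔP)(P̄/Q̄) = (-1542/4)(44.00/3436.0).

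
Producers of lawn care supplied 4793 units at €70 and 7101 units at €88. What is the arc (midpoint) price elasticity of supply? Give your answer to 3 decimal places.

ΔQ = 7101 − 4793 = 2308; ΔP = 88 − 70 = 18.
Midpoints: P̄ = 79.00, Q̄ = 5947.0.
ε_s = (ΔQ/ΔP)(P̄/Q̄) = (2308/18)(79.00/5947.0).

1.703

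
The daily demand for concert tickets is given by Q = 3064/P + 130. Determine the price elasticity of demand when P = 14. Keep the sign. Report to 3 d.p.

At P = 14, Q = 348.857.
dQ/dP = −3064/P² = -15.633.
ε = (dQ/dP)(P/Q) = (-15.633)(14/348.857).
|ε| < 1, so demand is inelastic at this price.

-0.627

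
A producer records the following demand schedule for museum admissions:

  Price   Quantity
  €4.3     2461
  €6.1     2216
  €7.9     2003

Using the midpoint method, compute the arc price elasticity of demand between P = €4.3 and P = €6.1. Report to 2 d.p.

At P = 4.3, Q = 2461; at P = 6.1, Q = 2216.
ΔQ = -245, ΔP = 1.8. Midpoints: P̄ = 5.20, Q̄ = 2338.5.
ε = (ΔQ/ΔP)(P̄/Q̄) = (-245/1.8)(5.20/2338.5).

-0.30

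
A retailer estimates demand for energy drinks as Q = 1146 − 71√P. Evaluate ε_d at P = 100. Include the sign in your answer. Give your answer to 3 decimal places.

-0.814

At P = 100, Q = 436.
dQ/dP = −71/(2√P) = -3.550.
ε = (dQ/dP)(P/Q) = (-3.550)(100/436).
|ε| < 1, so demand is inelastic at this price.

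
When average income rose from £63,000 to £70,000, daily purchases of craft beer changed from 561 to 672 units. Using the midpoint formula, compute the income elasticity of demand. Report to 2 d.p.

1.71

ΔQ = 111, ΔI = 7000. Midpoints: Ī = 66,500, Q̄ = 616.5.
ε_I = (ΔQ/ΔI)(Ī/Q̄) = (111/7000)(66500/616.5).
ε_I > 0, so the good is normal.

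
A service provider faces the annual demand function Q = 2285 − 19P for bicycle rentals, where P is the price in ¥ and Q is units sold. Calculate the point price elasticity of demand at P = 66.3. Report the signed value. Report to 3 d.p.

At P = 66.3, Q = 1025.300.
dQ/dP = −19.
ε = (dQ/dP)(P/Q) = (-19)(66.3/1025.300).
|ε| > 1, so demand is elastic at this price.

-1.229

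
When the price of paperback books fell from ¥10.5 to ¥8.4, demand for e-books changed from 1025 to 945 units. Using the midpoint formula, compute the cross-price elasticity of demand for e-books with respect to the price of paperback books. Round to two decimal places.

ΔQ_x = 945 − 1025 = -80; ΔP_y = 8.4 − 10.5 = -2.1.
Midpoints: P̄_y = 9.45, Q̄_x = 985.0.
ε_xy = (ΔQ_x/ΔP_y)(P̄_y/Q̄_x) = (-80/-2.1)(9.45/985.0).

0.37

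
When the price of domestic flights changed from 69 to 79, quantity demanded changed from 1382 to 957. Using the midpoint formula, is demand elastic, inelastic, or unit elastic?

elastic

Arc ε ≈ -2.689.
|ε| = 2.69 > 1.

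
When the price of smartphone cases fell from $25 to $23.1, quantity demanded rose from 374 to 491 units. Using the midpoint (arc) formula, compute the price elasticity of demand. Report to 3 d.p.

-3.424

ΔQ = 491 − 374 = 117; ΔP = 23.1 − 25 = -1.9.
Midpoints: P̄ = 24.05, Q̄ = 432.5.
ε = (ΔQ/ΔP)(P̄/Q̄) = (117/-1.9)(24.05/432.5).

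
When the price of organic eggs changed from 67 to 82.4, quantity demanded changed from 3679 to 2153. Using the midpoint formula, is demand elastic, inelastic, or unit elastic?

Arc ε ≈ -2.538.
|ε| = 2.54 > 1.

elastic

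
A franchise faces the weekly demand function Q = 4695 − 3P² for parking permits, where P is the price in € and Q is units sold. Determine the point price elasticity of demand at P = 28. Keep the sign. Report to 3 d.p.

At P = 28, Q = 2343.
dQ/dP = −6P = -168.
ε = (dQ/dP)(P/Q) = (-168)(28/2343).
|ε| > 1, so demand is elastic at this price.

-2.008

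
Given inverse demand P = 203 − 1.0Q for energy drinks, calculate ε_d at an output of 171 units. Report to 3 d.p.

At Q = 171, P = 203 − 1.0(171) = 32.00.
dP/dQ = −1.0, so dQ/dP = 1/(−1.0) = -1.000.
ε = (dQ/dP)(P/Q) = (-1.000)(32.00/171).

-0.187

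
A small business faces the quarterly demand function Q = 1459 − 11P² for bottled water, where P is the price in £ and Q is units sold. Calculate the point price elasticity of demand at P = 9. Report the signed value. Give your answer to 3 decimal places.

-3.137

At P = 9, Q = 568.
dQ/dP = −22P = -198.
ε = (dQ/dP)(P/Q) = (-198)(9/568).
|ε| > 1, so demand is elastic at this price.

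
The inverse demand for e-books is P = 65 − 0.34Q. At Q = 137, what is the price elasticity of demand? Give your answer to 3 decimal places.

-0.395

At Q = 137, P = 65 − 0.34(137) = 18.42.
dP/dQ = −0.34, so dQ/dP = 1/(−0.34) = -2.941.
ε = (dQ/dP)(P/Q) = (-2.941)(18.42/137).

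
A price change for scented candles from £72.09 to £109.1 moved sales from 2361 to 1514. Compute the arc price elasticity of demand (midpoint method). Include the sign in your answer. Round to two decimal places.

ΔQ = 1514 − 2361 = -847; ΔP = 109.1 − 72.09 = 37.01.
Midpoints: P̄ = 90.59, Q̄ = 1937.5.
ε = (ΔQ/ΔP)(P̄/Q̄) = (-847/37.01)(90.59/1937.5).

-1.07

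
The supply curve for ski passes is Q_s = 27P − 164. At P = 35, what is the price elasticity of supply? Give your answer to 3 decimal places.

1.210

At P = 35, Q_s = 781.
dQ_s/dP = 27.
ε_s = (dQ_s/dP)(P/Q_s) = (27)(35/781).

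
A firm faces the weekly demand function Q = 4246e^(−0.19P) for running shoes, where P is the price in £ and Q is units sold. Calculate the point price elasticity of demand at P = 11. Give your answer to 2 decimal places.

-2.09

At P = 11, Q = 525.176.
dQ/dP = −0.19·4246e^(−0.19P) = −0.19Q = -99.783.
ε = (dQ/dP)(P/Q) = (-99.783)(11/525.176).
|ε| > 1, so demand is elastic at this price.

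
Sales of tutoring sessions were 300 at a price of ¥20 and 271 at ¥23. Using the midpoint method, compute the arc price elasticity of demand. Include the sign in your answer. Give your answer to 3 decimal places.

ΔQ = 271 − 300 = -29; ΔP = 23 − 20 = 3.
Midpoints: P̄ = 21.50, Q̄ = 285.5.
ε = (ΔQ/ΔP)(P̄/Q̄) = (-29/3)(21.50/285.5).

-0.728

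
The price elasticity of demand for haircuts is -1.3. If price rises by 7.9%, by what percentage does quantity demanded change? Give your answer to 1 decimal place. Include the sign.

-10.3%

%ΔQ ≈ ε × %ΔP = (-1.3)(7.9%) = -10.27%.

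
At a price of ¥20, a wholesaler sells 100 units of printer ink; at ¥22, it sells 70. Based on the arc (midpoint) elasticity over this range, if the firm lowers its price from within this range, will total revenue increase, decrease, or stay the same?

increase

Arc ε = (-30/2)(21.00/85.0) ≈ -3.706.
|ε| = 3.71 > 1, so demand is elastic. A price cut therefore raises total revenue.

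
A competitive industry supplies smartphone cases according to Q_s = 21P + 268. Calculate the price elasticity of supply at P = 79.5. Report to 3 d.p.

0.862

At P = 79.5, Q_s = 1937.50.
dQ_s/dP = 21.
ε_s = (dQ_s/dP)(P/Q_s) = (21)(79.5/1937.50).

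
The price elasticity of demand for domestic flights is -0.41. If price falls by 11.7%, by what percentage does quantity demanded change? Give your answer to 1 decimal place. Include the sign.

4.8%

%ΔQ ≈ ε × %ΔP = (-0.41)(-11.7%) = 4.80%.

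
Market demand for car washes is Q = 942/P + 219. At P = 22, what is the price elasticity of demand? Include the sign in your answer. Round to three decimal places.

At P = 22, Q = 261.818.
dQ/dP = −942/P² = -1.946.
ε = (dQ/dP)(P/Q) = (-1.946)(22/261.818).
|ε| < 1, so demand is inelastic at this price.

-0.164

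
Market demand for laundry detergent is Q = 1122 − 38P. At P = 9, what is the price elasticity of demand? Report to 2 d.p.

At P = 9, Q = 780.
dQ/dP = −38.
ε = (dQ/dP)(P/Q) = (-38)(9/780).

-0.44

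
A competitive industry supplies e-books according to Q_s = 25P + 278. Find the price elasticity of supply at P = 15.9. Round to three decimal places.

At P = 15.9, Q_s = 675.50.
dQ_s/dP = 25.
ε_s = (dQ_s/dP)(P/Q_s) = (25)(15.9/675.50).

0.588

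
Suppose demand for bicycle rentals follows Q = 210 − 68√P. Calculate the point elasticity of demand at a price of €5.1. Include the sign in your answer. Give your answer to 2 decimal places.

-1.36

At P = 5.1, Q = 56.434.
dQ/dP = −68/(2√P) = -15.055.
ε = (dQ/dP)(P/Q) = (-15.055)(5.1/56.434).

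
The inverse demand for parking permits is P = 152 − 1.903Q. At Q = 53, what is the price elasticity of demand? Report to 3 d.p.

At Q = 53, P = 152 − 1.903(53) = 51.14.
dP/dQ = −1.903, so dQ/dP = 1/(−1.903) = -0.525.
ε = (dQ/dP)(P/Q) = (-0.525)(51.14/53).

-0.507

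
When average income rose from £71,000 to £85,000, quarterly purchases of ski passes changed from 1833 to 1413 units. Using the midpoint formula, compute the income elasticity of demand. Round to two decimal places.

-1.44

ΔQ = -420, ΔI = 14000. Midpoints: Ī = 78,000, Q̄ = 1623.0.
ε_I = (ΔQ/ΔI)(Ī/Q̄) = (-420/14000)(78000/1623.0).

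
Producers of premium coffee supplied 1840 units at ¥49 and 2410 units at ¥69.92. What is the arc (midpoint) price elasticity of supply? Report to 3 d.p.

ΔQ = 2410 − 1840 = 570; ΔP = 69.92 − 49 = 20.92.
Midpoints: P̄ = 59.46, Q̄ = 2125.0.
ε_s = (ΔQ/ΔP)(P̄/Q̄) = (570/20.92)(59.46/2125.0).

0.762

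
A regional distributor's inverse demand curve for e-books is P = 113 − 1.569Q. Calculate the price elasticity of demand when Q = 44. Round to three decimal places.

At Q = 44, P = 113 − 1.569(44) = 43.96.
dP/dQ = −1.569, so dQ/dP = 1/(−1.569) = -0.637.
ε = (dQ/dP)(P/Q) = (-0.637)(43.96/44).

-0.637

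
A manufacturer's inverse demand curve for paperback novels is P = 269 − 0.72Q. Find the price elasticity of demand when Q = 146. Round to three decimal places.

At Q = 146, P = 269 − 0.72(146) = 163.88.
dP/dQ = −0.72, so dQ/dP = 1/(−0.72) = -1.389.
ε = (dQ/dP)(P/Q) = (-1.389)(163.88/146).

-1.559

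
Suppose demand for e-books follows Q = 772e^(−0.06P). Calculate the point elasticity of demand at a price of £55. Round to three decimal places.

At P = 55, Q = 28.474.
dQ/dP = −0.06·772e^(−0.06P) = −0.06Q = -1.708.
ε = (dQ/dP)(P/Q) = (-1.708)(55/28.474).
|ε| > 1, so demand is elastic at this price.

-3.300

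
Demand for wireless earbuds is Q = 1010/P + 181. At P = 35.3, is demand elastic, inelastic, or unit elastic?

inelastic

Q = 209.612, dQ/dP = -0.811.
ε = (dQ/dP)(P/Q) ≈ -0.136.
|ε| = 0.14 < 1.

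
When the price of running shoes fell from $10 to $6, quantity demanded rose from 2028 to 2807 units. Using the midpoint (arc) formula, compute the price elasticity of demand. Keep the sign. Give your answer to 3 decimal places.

-0.644

ΔQ = 2807 − 2028 = 779; ΔP = 6 − 10 = -4.
Midpoints: P̄ = 8.00, Q̄ = 2417.5.
ε = (ΔQ/ΔP)(P̄/Q̄) = (779/-4)(8.00/2417.5).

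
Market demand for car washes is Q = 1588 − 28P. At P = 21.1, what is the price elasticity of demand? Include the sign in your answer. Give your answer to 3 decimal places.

-0.592

At P = 21.1, Q = 997.200.
dQ/dP = −28.
ε = (dQ/dP)(P/Q) = (-28)(21.1/997.200).
|ε| < 1, so demand is inelastic at this price.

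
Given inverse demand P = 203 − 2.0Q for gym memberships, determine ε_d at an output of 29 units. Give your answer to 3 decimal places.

At Q = 29, P = 203 − 2.0(29) = 145.00.
dP/dQ = −2.0, so dQ/dP = 1/(−2.0) = -0.500.
ε = (dQ/dP)(P/Q) = (-0.500)(145.00/29).

-2.500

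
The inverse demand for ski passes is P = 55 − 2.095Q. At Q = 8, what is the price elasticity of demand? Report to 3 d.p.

At Q = 8, P = 55 − 2.095(8) = 38.24.
dP/dQ = −2.095, so dQ/dP = 1/(−2.095) = -0.477.
ε = (dQ/dP)(P/Q) = (-0.477)(38.24/8).

-2.282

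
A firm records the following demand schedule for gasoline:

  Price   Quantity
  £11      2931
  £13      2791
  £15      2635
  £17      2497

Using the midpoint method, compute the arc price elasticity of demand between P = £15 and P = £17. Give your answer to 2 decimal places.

-0.43

At P = 15, Q = 2635; at P = 17, Q = 2497.
ΔQ = -138, ΔP = 2. Midpoints: P̄ = 16.00, Q̄ = 2566.0.
ε = (ΔQ/ΔP)(P̄/Q̄) = (-138/2)(16.00/2566.0).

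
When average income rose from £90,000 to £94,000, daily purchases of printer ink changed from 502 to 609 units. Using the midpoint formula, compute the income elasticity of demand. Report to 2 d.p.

ΔQ = 107, ΔI = 4000. Midpoints: Ī = 92,000, Q̄ = 555.5.
ε_I = (ΔQ/ΔI)(Ī/Q̄) = (107/4000)(92000/555.5).

4.43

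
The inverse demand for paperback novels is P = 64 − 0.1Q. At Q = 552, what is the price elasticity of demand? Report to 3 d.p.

-0.159

At Q = 552, P = 64 − 0.1(552) = 8.80.
dP/dQ = −0.1, so dQ/dP = 1/(−0.1) = -10.000.
ε = (dQ/dP)(P/Q) = (-10.000)(8.80/552).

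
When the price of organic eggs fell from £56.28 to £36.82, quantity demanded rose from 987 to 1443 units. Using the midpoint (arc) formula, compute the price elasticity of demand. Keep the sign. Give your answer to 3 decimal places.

ΔQ = 1443 − 987 = 456; ΔP = 36.82 − 56.28 = -19.46.
Midpoints: P̄ = 46.55, Q̄ = 1215.0.
ε = (ΔQ/ΔP)(P̄/Q̄) = (456/-19.46)(46.55/1215.0).

-0.898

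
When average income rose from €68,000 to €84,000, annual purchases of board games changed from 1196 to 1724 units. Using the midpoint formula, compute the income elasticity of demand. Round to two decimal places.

1.72

ΔQ = 528, ΔI = 16000. Midpoints: Ī = 76,000, Q̄ = 1460.0.
ε_I = (ΔQ/ΔI)(Ī/Q̄) = (528/16000)(76000/1460.0).
ε_I > 0, so the good is normal.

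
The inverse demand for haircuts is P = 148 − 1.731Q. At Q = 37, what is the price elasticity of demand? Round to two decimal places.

-1.31

At Q = 37, P = 148 − 1.731(37) = 83.95.
dP/dQ = −1.731, so dQ/dP = 1/(−1.731) = -0.578.
ε = (dQ/dP)(P/Q) = (-0.578)(83.95/37).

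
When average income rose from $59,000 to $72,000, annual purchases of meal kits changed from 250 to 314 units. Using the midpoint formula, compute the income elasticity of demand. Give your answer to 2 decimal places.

ΔQ = 64, ΔI = 13000. Midpoints: Ī = 65,500, Q̄ = 282.0.
ε_I = (ΔQ/ΔI)(Ī/Q̄) = (64/13000)(65500/282.0).

1.14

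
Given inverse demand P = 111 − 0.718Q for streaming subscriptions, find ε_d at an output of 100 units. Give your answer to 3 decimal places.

-0.546

At Q = 100, P = 111 − 0.718(100) = 39.20.
dP/dQ = −0.718, so dQ/dP = 1/(−0.718) = -1.393.
ε = (dQ/dP)(P/Q) = (-1.393)(39.20/100).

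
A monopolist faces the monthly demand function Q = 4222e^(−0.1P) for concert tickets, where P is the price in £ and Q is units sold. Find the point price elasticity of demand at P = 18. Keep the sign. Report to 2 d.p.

At P = 18, Q = 697.892.
dQ/dP = −0.1·4222e^(−0.1P) = −0.1Q = -69.789.
ε = (dQ/dP)(P/Q) = (-69.789)(18/697.892).

-1.80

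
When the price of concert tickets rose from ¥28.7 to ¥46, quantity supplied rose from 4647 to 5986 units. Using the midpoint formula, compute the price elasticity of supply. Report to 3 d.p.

ΔQ = 5986 − 4647 = 1339; ΔP = 46 − 28.7 = 17.3.
Midpoints: P̄ = 37.35, Q̄ = 5316.5.
ε_s = (ΔQ/ΔP)(P̄/Q̄) = (1339/17.3)(37.35/5316.5).

0.544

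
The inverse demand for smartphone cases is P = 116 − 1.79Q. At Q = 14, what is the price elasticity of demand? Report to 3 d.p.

-3.629

At Q = 14, P = 116 − 1.79(14) = 90.94.
dP/dQ = −1.79, so dQ/dP = 1/(−1.79) = -0.559.
ε = (dQ/dP)(P/Q) = (-0.559)(90.94/14).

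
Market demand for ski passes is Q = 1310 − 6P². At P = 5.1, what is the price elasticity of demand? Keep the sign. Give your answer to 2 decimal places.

-0.27

At P = 5.1, Q = 1153.940.
dQ/dP = −12P = -61.200.
ε = (dQ/dP)(P/Q) = (-61.200)(5.1/1153.940).
|ε| < 1, so demand is inelastic at this price.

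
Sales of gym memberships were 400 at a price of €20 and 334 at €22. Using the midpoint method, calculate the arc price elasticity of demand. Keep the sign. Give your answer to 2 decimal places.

ΔQ = 334 − 400 = -66; ΔP = 22 − 20 = 2.
Midpoints: P̄ = 21.00, Q̄ = 367.0.
ε = (ΔQ/ΔP)(P̄/Q̄) = (-66/2)(21.00/367.0).

-1.89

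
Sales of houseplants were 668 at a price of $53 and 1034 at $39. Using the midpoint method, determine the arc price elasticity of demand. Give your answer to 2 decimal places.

ΔQ = 1034 − 668 = 366; ΔP = 39 − 53 = -14.
Midpoints: P̄ = 46.00, Q̄ = 851.0.
ε = (ΔQ/ΔP)(P̄/Q̄) = (366/-14)(46.00/851.0).

-1.41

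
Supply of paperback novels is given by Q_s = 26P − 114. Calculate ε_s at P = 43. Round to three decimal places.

At P = 43, Q_s = 1004.
dQ_s/dP = 26.
ε_s = (dQ_s/dP)(P/Q_s) = (26)(43/1004).

1.114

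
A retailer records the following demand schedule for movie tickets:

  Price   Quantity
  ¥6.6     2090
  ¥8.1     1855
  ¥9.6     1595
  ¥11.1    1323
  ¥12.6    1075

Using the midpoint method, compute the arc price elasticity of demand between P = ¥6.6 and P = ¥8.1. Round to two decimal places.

At P = 6.6, Q = 2090; at P = 8.1, Q = 1855.
ΔQ = -235, ΔP = 1.5. Midpoints: P̄ = 7.35, Q̄ = 1972.5.
ε = (ΔQ/ΔP)(P̄/Q̄) = (-235/1.5)(7.35/1972.5).

-0.58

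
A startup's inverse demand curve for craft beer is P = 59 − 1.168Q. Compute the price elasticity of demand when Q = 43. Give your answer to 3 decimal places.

-0.175

At Q = 43, P = 59 − 1.168(43) = 8.78.
dP/dQ = −1.168, so dQ/dP = 1/(−1.168) = -0.856.
ε = (dQ/dP)(P/Q) = (-0.856)(8.78/43).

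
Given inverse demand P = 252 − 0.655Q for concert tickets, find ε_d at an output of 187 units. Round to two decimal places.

At Q = 187, P = 252 − 0.655(187) = 129.51.
dP/dQ = −0.655, so dQ/dP = 1/(−0.655) = -1.527.
ε = (dQ/dP)(P/Q) = (-1.527)(129.51/187).

-1.06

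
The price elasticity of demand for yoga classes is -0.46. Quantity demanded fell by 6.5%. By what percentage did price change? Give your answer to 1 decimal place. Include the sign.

14.1%

%ΔP ≈ %ΔQ / ε = (-6.5%)/(-0.46) = 14.13%.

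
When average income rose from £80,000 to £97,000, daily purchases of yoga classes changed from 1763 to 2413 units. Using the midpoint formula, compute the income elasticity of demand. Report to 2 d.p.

ΔQ = 650, ΔI = 17000. Midpoints: Ī = 88,500, Q̄ = 2088.0.
ε_I = (ΔQ/ΔI)(Ī/Q̄) = (650/17000)(88500/2088.0).
ε_I > 0, so the good is normal.

1.62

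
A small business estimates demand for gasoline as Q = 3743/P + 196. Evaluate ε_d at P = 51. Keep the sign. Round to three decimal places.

-0.272

At P = 51, Q = 269.392.
dQ/dP = −3743/P² = -1.439.
ε = (dQ/dP)(P/Q) = (-1.439)(51/269.392).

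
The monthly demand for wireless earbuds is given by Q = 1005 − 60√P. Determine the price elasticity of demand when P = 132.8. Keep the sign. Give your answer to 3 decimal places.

-1.103

At P = 132.8, Q = 313.567.
dQ/dP = −60/(2√P) = -2.603.
ε = (dQ/dP)(P/Q) = (-2.603)(132.8/313.567).
|ε| > 1, so demand is elastic at this price.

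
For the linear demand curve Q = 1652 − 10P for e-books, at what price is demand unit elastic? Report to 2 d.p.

For linear demand Q = a − bP, ε = −bP/(a − bP). |ε| = 1 when bP = a − bP, i.e. P = a/(2b).
P = 1652/(2·10) = 1652/20 = 82.6000.

82.60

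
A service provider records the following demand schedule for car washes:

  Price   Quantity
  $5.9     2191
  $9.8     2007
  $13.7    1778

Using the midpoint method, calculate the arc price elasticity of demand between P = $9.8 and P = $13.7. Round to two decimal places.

At P = 9.8, Q = 2007; at P = 13.7, Q = 1778.
ΔQ = -229, ΔP = 3.9. Midpoints: P̄ = 11.75, Q̄ = 1892.5.
ε = (ΔQ/ΔP)(P̄/Q̄) = (-229/3.9)(11.75/1892.5).

-0.36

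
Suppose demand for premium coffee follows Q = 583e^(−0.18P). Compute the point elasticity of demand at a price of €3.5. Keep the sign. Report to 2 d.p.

-0.63

At P = 3.5, Q = 310.501.
dQ/dP = −0.18·583e^(−0.18P) = −0.18Q = -55.890.
ε = (dQ/dP)(P/Q) = (-55.890)(3.5/310.501).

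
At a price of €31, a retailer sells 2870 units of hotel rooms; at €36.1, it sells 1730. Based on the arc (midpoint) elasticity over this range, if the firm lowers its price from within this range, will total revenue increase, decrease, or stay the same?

increase

Arc ε = (-1140/5.1)(33.55/2300.0) ≈ -3.261.
|ε| = 3.26 > 1, so demand is elastic. A price cut therefore raises total revenue.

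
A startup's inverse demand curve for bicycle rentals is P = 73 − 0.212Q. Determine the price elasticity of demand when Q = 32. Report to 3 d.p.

At Q = 32, P = 73 − 0.212(32) = 66.22.
dP/dQ = −0.212, so dQ/dP = 1/(−0.212) = -4.717.
ε = (dQ/dP)(P/Q) = (-4.717)(66.22/32).

-9.761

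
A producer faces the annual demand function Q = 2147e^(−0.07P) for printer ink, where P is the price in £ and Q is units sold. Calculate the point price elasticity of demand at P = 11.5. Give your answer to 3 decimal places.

At P = 11.5, Q = 959.898.
dQ/dP = −0.07·2147e^(−0.07P) = −0.07Q = -67.193.
ε = (dQ/dP)(P/Q) = (-67.193)(11.5/959.898).
|ε| < 1, so demand is inelastic at this price.

-0.805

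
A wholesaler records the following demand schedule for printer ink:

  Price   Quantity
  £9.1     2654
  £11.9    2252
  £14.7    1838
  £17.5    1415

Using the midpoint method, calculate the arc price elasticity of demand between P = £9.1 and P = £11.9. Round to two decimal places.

At P = 9.1, Q = 2654; at P = 11.9, Q = 2252.
ΔQ = -402, ΔP = 2.8. Midpoints: P̄ = 10.50, Q̄ = 2453.0.
ε = (ΔQ/ΔP)(P̄/Q̄) = (-402/2.8)(10.50/2453.0).

-0.61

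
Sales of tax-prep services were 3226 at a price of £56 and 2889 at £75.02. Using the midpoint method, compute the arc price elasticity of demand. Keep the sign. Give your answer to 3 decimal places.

-0.380

ΔQ = 2889 − 3226 = -337; ΔP = 75.02 − 56 = 19.02.
Midpoints: P̄ = 65.51, Q̄ = 3057.5.
ε = (ΔQ/ΔP)(P̄/Q̄) = (-337/19.02)(65.51/3057.5).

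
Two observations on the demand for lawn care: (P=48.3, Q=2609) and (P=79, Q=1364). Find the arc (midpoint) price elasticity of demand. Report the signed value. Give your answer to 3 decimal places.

-1.299

ΔQ = 1364 − 2609 = -1245; ΔP = 79 − 48.3 = 30.7.
Midpoints: P̄ = 63.65, Q̄ = 1986.5.
ε = (ΔQ/ΔP)(P̄/Q̄) = (-1245/30.7)(63.65/1986.5).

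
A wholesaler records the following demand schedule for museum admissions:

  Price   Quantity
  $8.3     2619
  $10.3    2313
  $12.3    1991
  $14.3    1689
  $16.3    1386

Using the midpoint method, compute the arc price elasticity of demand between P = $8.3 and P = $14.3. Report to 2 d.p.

At P = 8.3, Q = 2619; at P = 14.3, Q = 1689.
ΔQ = -930, ΔP = 6.0. Midpoints: P̄ = 11.30, Q̄ = 2154.0.
ε = (ΔQ/ΔP)(P̄/Q̄) = (-930/6.0)(11.30/2154.0).

-0.81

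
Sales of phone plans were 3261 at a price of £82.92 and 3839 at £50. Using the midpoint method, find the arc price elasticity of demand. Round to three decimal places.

ΔQ = 3839 − 3261 = 578; ΔP = 50 − 82.92 = -32.92.
Midpoints: P̄ = 66.46, Q̄ = 3550.0.
ε = (ΔQ/ΔP)(P̄/Q̄) = (578/-32.92)(66.46/3550.0).

-0.329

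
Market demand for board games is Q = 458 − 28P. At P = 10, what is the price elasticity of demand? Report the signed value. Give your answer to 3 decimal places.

At P = 10, Q = 178.
dQ/dP = −28.
ε = (dQ/dP)(P/Q) = (-28)(10/178).

-1.573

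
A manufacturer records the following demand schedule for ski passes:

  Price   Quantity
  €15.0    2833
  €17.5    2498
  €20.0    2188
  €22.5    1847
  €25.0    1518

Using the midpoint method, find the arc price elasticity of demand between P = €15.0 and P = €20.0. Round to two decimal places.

At P = 15.0, Q = 2833; at P = 20.0, Q = 2188.
ΔQ = -645, ΔP = 5.0. Midpoints: P̄ = 17.50, Q̄ = 2510.5.
ε = (ΔQ/ΔP)(P̄/Q̄) = (-645/5.0)(17.50/2510.5).

-0.90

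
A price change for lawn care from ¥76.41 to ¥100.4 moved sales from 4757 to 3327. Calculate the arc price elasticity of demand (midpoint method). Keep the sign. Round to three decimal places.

-1.304

ΔQ = 3327 − 4757 = -1430; ΔP = 100.4 − 76.41 = 23.99.
Midpoints: P̄ = 88.41, Q̄ = 4042.0.
ε = (ΔQ/ΔP)(P̄/Q̄) = (-1430/23.99)(88.41/4042.0).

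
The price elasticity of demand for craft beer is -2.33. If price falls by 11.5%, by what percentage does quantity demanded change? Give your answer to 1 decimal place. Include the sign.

%ΔQ ≈ ε × %ΔP = (-2.33)(-11.5%) = 26.80%.

26.8%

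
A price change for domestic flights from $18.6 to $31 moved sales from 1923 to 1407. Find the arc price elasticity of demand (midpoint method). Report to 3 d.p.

-0.620

ΔQ = 1407 − 1923 = -516; ΔP = 31 − 18.6 = 12.4.
Midpoints: P̄ = 24.80, Q̄ = 1665.0.
ε = (ΔQ/ΔP)(P̄/Q̄) = (-516/12.4)(24.80/1665.0).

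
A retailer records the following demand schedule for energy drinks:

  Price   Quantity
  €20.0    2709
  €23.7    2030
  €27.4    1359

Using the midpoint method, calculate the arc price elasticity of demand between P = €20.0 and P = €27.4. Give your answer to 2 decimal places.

-2.13

At P = 20.0, Q = 2709; at P = 27.4, Q = 1359.
ΔQ = -1350, ΔP = 7.4. Midpoints: P̄ = 23.70, Q̄ = 2034.0.
ε = (ΔQ/ΔP)(P̄/Q̄) = (-1350/7.4)(23.70/2034.0).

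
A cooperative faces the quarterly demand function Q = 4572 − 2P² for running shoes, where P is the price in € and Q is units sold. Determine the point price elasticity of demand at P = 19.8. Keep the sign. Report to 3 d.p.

-0.414

At P = 19.8, Q = 3787.920.
dQ/dP = −4P = -79.200.
ε = (dQ/dP)(P/Q) = (-79.200)(19.8/3787.920).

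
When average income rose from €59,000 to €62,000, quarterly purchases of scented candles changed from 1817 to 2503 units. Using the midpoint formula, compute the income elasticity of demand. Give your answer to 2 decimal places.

ΔQ = 686, ΔI = 3000. Midpoints: Ī = 60,500, Q̄ = 2160.0.
ε_I = (ΔQ/ΔI)(Ī/Q̄) = (686/3000)(60500/2160.0).

6.40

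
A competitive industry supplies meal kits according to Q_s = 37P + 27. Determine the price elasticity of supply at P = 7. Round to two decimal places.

0.91

At P = 7, Q_s = 286.
dQ_s/dP = 37.
ε_s = (dQ_s/dP)(P/Q_s) = (37)(7/286).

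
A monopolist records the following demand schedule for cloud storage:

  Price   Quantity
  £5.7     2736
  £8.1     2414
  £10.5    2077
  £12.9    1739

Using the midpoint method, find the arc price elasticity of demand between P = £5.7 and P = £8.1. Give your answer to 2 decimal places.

At P = 5.7, Q = 2736; at P = 8.1, Q = 2414.
ΔQ = -322, ΔP = 2.4. Midpoints: P̄ = 6.90, Q̄ = 2575.0.
ε = (ΔQ/ΔP)(P̄/Q̄) = (-322/2.4)(6.90/2575.0).

-0.36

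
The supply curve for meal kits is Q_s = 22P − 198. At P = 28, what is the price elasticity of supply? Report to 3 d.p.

1.474

At P = 28, Q_s = 418.
dQ_s/dP = 22.
ε_s = (dQ_s/dP)(P/Q_s) = (22)(28/418).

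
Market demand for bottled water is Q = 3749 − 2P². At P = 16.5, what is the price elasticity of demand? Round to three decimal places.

-0.340

At P = 16.5, Q = 3204.500.
dQ/dP = −4P = -66.
ε = (dQ/dP)(P/Q) = (-66)(16.5/3204.500).
|ε| < 1, so demand is inelastic at this price.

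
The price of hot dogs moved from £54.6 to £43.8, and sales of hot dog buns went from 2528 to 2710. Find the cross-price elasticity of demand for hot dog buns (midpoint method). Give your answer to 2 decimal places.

-0.32

ΔQ_x = 2710 − 2528 = 182; ΔP_y = 43.8 − 54.6 = -10.8.
Midpoints: P̄_y = 49.20, Q̄_x = 2619.0.
ε_xy = (ΔQ_x/ΔP_y)(P̄_y/Q̄_x) = (182/-10.8)(49.20/2619.0).
ε_xy < 0, so the goods are complements.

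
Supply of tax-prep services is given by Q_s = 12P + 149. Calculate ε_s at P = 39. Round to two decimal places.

At P = 39, Q_s = 617.
dQ_s/dP = 12.
ε_s = (dQ_s/dP)(P/Q_s) = (12)(39/617).

0.76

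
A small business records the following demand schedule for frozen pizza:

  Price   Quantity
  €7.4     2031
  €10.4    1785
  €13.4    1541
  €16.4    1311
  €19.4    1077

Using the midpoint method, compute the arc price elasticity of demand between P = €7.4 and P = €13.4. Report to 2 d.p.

-0.48

At P = 7.4, Q = 2031; at P = 13.4, Q = 1541.
ΔQ = -490, ΔP = 6.0. Midpoints: P̄ = 10.40, Q̄ = 1786.0.
ε = (ΔQ/ΔP)(P̄/Q̄) = (-490/6.0)(10.40/1786.0).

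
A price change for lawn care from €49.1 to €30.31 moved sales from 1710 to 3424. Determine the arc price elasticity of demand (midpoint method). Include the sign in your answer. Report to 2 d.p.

ΔQ = 3424 − 1710 = 1714; ΔP = 30.31 − 49.1 = -18.79.
Midpoints: P̄ = 39.70, Q̄ = 2567.0.
ε = (ΔQ/ΔP)(P̄/Q̄) = (1714/-18.79)(39.70/2567.0).

-1.41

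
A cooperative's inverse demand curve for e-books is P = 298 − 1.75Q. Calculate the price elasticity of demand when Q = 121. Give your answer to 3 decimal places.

At Q = 121, P = 298 − 1.75(121) = 86.25.
dP/dQ = −1.75, so dQ/dP = 1/(−1.75) = -0.571.
ε = (dQ/dP)(P/Q) = (-0.571)(86.25/121).

-0.407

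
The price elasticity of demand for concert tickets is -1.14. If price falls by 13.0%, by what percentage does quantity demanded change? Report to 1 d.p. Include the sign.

%ΔQ ≈ ε × %ΔP = (-1.14)(-13.0%) = 14.82%.

14.8%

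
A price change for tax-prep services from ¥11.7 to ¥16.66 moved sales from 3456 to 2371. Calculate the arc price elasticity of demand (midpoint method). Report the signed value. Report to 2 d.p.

-1.06

ΔQ = 2371 − 3456 = -1085; ΔP = 16.66 − 11.7 = 4.96.
Midpoints: P̄ = 14.18, Q̄ = 2913.5.
ε = (ΔQ/ΔP)(P̄/Q̄) = (-1085/4.96)(14.18/2913.5).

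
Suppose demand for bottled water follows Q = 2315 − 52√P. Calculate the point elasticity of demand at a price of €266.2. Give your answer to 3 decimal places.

-0.289

At P = 266.2, Q = 1466.587.
dQ/dP = −52/(2√P) = -1.594.
ε = (dQ/dP)(P/Q) = (-1.594)(266.2/1466.587).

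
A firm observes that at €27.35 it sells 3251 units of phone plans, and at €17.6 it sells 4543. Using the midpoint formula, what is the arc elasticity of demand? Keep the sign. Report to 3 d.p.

-0.764

ΔQ = 4543 − 3251 = 1292; ΔP = 17.6 − 27.35 = -9.75.
Midpoints: P̄ = 22.48, Q̄ = 3897.0.
ε = (ΔQ/ΔP)(P̄/Q̄) = (1292/-9.75)(22.48/3897.0).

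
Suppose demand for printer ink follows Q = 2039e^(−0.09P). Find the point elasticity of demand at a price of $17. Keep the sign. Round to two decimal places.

-1.53

At P = 17, Q = 441.516.
dQ/dP = −0.09·2039e^(−0.09P) = −0.09Q = -39.736.
ε = (dQ/dP)(P/Q) = (-39.736)(17/441.516).
|ε| > 1, so demand is elastic at this price.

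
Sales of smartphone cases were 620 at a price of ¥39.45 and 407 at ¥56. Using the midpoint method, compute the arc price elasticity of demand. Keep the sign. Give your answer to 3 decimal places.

-1.196

ΔQ = 407 − 620 = -213; ΔP = 56 − 39.45 = 16.55.
Midpoints: P̄ = 47.73, Q̄ = 513.5.
ε = (ΔQ/ΔP)(P̄/Q̄) = (-213/16.55)(47.73/513.5).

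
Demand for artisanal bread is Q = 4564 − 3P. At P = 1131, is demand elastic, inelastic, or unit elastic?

elastic

Q = 1171, dQ/dP = -3.
ε = (dQ/dP)(P/Q) ≈ -2.898.
|ε| = 2.90 > 1.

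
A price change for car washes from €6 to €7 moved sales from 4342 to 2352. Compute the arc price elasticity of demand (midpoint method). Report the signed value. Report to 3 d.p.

ΔQ = 2352 − 4342 = -1990; ΔP = 7 − 6 = 1.
Midpoints: P̄ = 6.50, Q̄ = 3347.0.
ε = (ΔQ/ΔP)(P̄/Q̄) = (-1990/1)(6.50/3347.0).

-3.865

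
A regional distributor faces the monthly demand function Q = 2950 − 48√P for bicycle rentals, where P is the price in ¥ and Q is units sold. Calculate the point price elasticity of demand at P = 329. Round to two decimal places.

-0.21

At P = 329, Q = 2079.359.
dQ/dP = −48/(2√P) = -1.323.
ε = (dQ/dP)(P/Q) = (-1.323)(329/2079.359).
|ε| < 1, so demand is inelastic at this price.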